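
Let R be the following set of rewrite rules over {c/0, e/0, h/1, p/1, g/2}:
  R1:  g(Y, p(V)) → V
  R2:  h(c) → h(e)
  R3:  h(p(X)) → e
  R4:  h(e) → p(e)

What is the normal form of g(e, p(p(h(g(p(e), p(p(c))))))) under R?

1. g(e, p(p(h(g(p(e), p(p(c)))))))  →  p(h(g(p(e), p(p(c)))))   [R1 at ε]
2. p(h(g(p(e), p(p(c)))))  →  p(h(p(c)))   [R1 at 1.1]
3. p(h(p(c)))  →  p(e)   [R3 at 1]

p(e)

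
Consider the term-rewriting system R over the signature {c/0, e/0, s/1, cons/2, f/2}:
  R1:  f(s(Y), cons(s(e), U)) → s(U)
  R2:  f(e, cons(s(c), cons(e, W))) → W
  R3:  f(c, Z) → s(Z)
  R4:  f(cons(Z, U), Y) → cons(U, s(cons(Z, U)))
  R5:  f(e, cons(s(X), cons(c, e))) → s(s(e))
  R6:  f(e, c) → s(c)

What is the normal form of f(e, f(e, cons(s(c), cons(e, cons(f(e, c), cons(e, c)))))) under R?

1. f(e, f(e, cons(s(c), cons(e, cons(f(e, c), cons(e, c))))))  →  f(e, cons(f(e, c), cons(e, c)))   [R2 at 2]
2. f(e, cons(f(e, c), cons(e, c)))  →  f(e, cons(s(c), cons(e, c)))   [R6 at 2.1]
3. f(e, cons(s(c), cons(e, c)))  →  c   [R2 at ε]

c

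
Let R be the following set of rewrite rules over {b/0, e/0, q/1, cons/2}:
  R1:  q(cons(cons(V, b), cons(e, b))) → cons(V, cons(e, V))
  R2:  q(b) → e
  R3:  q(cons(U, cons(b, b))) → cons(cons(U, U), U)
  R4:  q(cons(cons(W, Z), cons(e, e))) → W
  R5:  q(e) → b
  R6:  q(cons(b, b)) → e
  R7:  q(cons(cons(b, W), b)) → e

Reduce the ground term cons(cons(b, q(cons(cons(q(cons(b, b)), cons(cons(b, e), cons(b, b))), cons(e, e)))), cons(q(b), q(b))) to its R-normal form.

cons(cons(b, e), cons(e, e))

1. cons(cons(b, q(cons(cons(q(cons(b, b)), cons(cons(b, e), cons(b, b))), cons(e, e)))), cons(q(b), q(b)))  →  cons(cons(b, q(cons(b, b))), cons(q(b), q(b)))   [R4 at 1.2]
2. cons(cons(b, q(cons(b, b))), cons(q(b), q(b)))  →  cons(cons(b, e), cons(q(b), q(b)))   [R6 at 1.2]
3. cons(cons(b, e), cons(q(b), q(b)))  →  cons(cons(b, e), cons(e, q(b)))   [R2 at 2.1]
4. cons(cons(b, e), cons(e, q(b)))  →  cons(cons(b, e), cons(e, e))   [R2 at 2.2]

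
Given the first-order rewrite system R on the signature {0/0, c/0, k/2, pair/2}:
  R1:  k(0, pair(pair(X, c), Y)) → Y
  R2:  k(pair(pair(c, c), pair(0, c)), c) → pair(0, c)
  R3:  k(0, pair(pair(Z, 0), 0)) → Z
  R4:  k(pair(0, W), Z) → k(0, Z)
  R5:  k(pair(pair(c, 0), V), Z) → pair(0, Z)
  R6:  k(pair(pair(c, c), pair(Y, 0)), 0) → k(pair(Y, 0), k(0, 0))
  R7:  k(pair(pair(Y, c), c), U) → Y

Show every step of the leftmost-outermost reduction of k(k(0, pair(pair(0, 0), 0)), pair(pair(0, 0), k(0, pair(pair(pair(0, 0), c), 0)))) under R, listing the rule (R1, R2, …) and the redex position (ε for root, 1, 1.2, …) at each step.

1. k(k(0, pair(pair(0, 0), 0)), pair(pair(0, 0), k(0, pair(pair(pair(0, 0), c), 0))))  →  k(0, pair(pair(0, 0), k(0, pair(pair(pair(0, 0), c), 0))))   [R3 at 1]
2. k(0, pair(pair(0, 0), k(0, pair(pair(pair(0, 0), c), 0))))  →  k(0, pair(pair(0, 0), 0))   [R1 at 2.2]
3. k(0, pair(pair(0, 0), 0))  →  0   [R3 at ε]

0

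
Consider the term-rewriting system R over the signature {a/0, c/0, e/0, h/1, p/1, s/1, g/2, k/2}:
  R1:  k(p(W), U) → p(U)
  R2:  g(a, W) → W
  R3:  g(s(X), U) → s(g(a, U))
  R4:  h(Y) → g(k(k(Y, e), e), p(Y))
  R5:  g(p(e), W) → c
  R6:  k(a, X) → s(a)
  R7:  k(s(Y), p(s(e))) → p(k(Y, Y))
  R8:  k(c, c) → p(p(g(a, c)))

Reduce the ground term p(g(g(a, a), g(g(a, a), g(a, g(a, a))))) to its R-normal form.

p(a)

1. p(g(g(a, a), g(g(a, a), g(a, g(a, a)))))  →  p(g(a, g(g(a, a), g(a, g(a, a)))))   [R2 at 1.1]
2. p(g(a, g(g(a, a), g(a, g(a, a)))))  →  p(g(g(a, a), g(a, g(a, a))))   [R2 at 1]
3. p(g(g(a, a), g(a, g(a, a))))  →  p(g(a, g(a, g(a, a))))   [R2 at 1.1]
4. p(g(a, g(a, g(a, a))))  →  p(g(a, g(a, a)))   [R2 at 1]
5. p(g(a, g(a, a)))  →  p(g(a, a))   [R2 at 1]
6. p(g(a, a))  →  p(a)   [R2 at 1]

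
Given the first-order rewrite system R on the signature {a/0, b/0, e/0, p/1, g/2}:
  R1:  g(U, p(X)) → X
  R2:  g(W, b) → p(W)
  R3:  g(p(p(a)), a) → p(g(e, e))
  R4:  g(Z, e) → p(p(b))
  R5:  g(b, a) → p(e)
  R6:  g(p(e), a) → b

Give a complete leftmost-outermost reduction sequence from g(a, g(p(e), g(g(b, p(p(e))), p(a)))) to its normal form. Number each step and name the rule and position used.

1. g(a, g(p(e), g(g(b, p(p(e))), p(a))))  →  g(a, g(p(e), a))   [R1 at 2.2]
2. g(a, g(p(e), a))  →  g(a, b)   [R6 at 2]
3. g(a, b)  →  p(a)   [R2 at ε]

p(a)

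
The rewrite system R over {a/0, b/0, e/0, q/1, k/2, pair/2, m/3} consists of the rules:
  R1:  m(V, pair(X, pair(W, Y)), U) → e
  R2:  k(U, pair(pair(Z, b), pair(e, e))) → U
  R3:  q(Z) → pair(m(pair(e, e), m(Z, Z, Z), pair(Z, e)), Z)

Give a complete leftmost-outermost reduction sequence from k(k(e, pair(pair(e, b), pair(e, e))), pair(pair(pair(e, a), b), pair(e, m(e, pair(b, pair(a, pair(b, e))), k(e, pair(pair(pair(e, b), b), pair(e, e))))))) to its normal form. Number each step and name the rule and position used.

e

1. k(k(e, pair(pair(e, b), pair(e, e))), pair(pair(pair(e, a), b), pair(e, m(e, pair(b, pair(a, pair(b, e))), k(e, pair(pair(pair(e, b), b), pair(e, e)))))))  →  k(e, pair(pair(pair(e, a), b), pair(e, m(e, pair(b, pair(a, pair(b, e))), k(e, pair(pair(pair(e, b), b), pair(e, e)))))))   [R2 at 1]
2. k(e, pair(pair(pair(e, a), b), pair(e, m(e, pair(b, pair(a, pair(b, e))), k(e, pair(pair(pair(e, b), b), pair(e, e)))))))  →  k(e, pair(pair(pair(e, a), b), pair(e, e)))   [R1 at 2.2.2]
3. k(e, pair(pair(pair(e, a), b), pair(e, e)))  →  e   [R2 at ε]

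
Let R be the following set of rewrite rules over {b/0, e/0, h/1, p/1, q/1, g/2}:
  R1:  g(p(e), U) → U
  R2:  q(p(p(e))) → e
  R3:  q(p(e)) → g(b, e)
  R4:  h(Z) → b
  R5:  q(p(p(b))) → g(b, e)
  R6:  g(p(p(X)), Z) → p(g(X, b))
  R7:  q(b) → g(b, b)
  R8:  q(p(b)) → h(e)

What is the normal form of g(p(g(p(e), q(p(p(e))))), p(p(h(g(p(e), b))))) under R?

1. g(p(g(p(e), q(p(p(e))))), p(p(h(g(p(e), b)))))  →  g(p(q(p(p(e)))), p(p(h(g(p(e), b)))))   [R1 at 1.1]
2. g(p(q(p(p(e)))), p(p(h(g(p(e), b)))))  →  g(p(e), p(p(h(g(p(e), b)))))   [R2 at 1.1]
3. g(p(e), p(p(h(g(p(e), b)))))  →  p(p(h(g(p(e), b))))   [R1 at ε]
4. p(p(h(g(p(e), b))))  →  p(p(b))   [R4 at 1.1]

p(p(b))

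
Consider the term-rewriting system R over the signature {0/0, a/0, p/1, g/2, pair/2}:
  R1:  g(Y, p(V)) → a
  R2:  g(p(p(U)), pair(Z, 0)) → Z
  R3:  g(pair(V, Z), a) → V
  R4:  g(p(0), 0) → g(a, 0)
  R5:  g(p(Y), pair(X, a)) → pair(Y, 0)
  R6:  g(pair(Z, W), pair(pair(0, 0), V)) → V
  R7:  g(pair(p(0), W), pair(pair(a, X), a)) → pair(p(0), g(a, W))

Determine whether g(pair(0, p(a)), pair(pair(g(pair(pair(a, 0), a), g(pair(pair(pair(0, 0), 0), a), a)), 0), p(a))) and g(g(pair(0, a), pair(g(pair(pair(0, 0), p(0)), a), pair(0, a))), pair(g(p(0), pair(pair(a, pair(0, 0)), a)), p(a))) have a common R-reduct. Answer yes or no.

yes — NF(t₁) = p(a), NF(t₂) = p(a)

Reduce t₁ = g(pair(0, p(a)), pair(pair(g(pair(pair(a, 0), a), g(pair(pair(pair(0, 0), 0), a), a)), 0), p(a))):
1. g(pair(0, p(a)), pair(pair(g(pair(pair(a, 0), a), g(pair(pair(pair(0, 0), 0), a), a)), 0), p(a)))  →  g(pair(0, p(a)), pair(pair(g(pair(pair(a, 0), a), pair(pair(0, 0), 0)), 0), p(a)))   [R3 at 2.1.1.2]
2. g(pair(0, p(a)), pair(pair(g(pair(pair(a, 0), a), pair(pair(0, 0), 0)), 0), p(a)))  →  g(pair(0, p(a)), pair(pair(0, 0), p(a)))   [R6 at 2.1.1]
3. g(pair(0, p(a)), pair(pair(0, 0), p(a)))  →  p(a)   [R6 at ε]

Reduce t₂ = g(g(pair(0, a), pair(g(pair(pair(0, 0), p(0)), a), pair(0, a))), pair(g(p(0), pair(pair(a, pair(0, 0)), a)), p(a))):
1. g(g(pair(0, a), pair(g(pair(pair(0, 0), p(0)), a), pair(0, a))), pair(g(p(0), pair(pair(a, pair(0, 0)), a)), p(a)))  →  g(g(pair(0, a), pair(pair(0, 0), pair(0, a))), pair(g(p(0), pair(pair(a, pair(0, 0)), a)), p(a)))   [R3 at 1.2.1]
2. g(g(pair(0, a), pair(pair(0, 0), pair(0, a))), pair(g(p(0), pair(pair(a, pair(0, 0)), a)), p(a)))  →  g(pair(0, a), pair(g(p(0), pair(pair(a, pair(0, 0)), a)), p(a)))   [R6 at 1]
3. g(pair(0, a), pair(g(p(0), pair(pair(a, pair(0, 0)), a)), p(a)))  →  g(pair(0, a), pair(pair(0, 0), p(a)))   [R5 at 2.1]
4. g(pair(0, a), pair(pair(0, 0), p(a)))  →  p(a)   [R6 at ε]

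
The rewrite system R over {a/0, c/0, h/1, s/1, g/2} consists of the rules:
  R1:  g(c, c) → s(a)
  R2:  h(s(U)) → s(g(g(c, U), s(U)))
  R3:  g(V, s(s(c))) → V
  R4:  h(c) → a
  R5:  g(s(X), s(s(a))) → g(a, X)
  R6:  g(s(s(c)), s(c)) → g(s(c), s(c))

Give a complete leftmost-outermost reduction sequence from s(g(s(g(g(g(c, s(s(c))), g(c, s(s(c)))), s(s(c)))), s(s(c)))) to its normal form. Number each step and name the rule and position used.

s(s(s(a)))

1. s(g(s(g(g(g(c, s(s(c))), g(c, s(s(c)))), s(s(c)))), s(s(c))))  →  s(s(g(g(g(c, s(s(c))), g(c, s(s(c)))), s(s(c)))))   [R3 at 1]
2. s(s(g(g(g(c, s(s(c))), g(c, s(s(c)))), s(s(c)))))  →  s(s(g(g(c, s(s(c))), g(c, s(s(c))))))   [R3 at 1.1]
3. s(s(g(g(c, s(s(c))), g(c, s(s(c))))))  →  s(s(g(c, g(c, s(s(c))))))   [R3 at 1.1.1]
4. s(s(g(c, g(c, s(s(c))))))  →  s(s(g(c, c)))   [R3 at 1.1.2]
5. s(s(g(c, c)))  →  s(s(s(a)))   [R1 at 1.1]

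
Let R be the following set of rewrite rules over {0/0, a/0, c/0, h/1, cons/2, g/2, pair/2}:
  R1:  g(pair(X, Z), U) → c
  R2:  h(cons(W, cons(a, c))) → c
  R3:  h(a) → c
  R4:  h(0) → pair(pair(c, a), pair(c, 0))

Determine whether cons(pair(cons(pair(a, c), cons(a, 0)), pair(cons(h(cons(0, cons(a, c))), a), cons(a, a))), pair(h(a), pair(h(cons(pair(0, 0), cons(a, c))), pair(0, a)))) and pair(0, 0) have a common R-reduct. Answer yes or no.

Reduce t₁ = cons(pair(cons(pair(a, c), cons(a, 0)), pair(cons(h(cons(0, cons(a, c))), a), cons(a, a))), pair(h(a), pair(h(cons(pair(0, 0), cons(a, c))), pair(0, a)))):
1. cons(pair(cons(pair(a, c), cons(a, 0)), pair(cons(h(cons(0, cons(a, c))), a), cons(a, a))), pair(h(a), pair(h(cons(pair(0, 0), cons(a, c))), pair(0, a))))  →  cons(pair(cons(pair(a, c), cons(a, 0)), pair(cons(c, a), cons(a, a))), pair(h(a), pair(h(cons(pair(0, 0), cons(a, c))), pair(0, a))))   [R2 at 1.2.1.1]
2. cons(pair(cons(pair(a, c), cons(a, 0)), pair(cons(c, a), cons(a, a))), pair(h(a), pair(h(cons(pair(0, 0), cons(a, c))), pair(0, a))))  →  cons(pair(cons(pair(a, c), cons(a, 0)), pair(cons(c, a), cons(a, a))), pair(c, pair(h(cons(pair(0, 0), cons(a, c))), pair(0, a))))   [R3 at 2.1]
3. cons(pair(cons(pair(a, c), cons(a, 0)), pair(cons(c, a), cons(a, a))), pair(c, pair(h(cons(pair(0, 0), cons(a, c))), pair(0, a))))  →  cons(pair(cons(pair(a, c), cons(a, 0)), pair(cons(c, a), cons(a, a))), pair(c, pair(c, pair(0, a))))   [R2 at 2.2.1]

Reduce t₂ = pair(0, 0):

no — NF(t₁) = cons(pair(cons(pair(a, c), cons(a, 0)), pair(cons(c, a), cons(a, a))), pair(c, pair(c, pair(0, a)))), NF(t₂) = pair(0, 0)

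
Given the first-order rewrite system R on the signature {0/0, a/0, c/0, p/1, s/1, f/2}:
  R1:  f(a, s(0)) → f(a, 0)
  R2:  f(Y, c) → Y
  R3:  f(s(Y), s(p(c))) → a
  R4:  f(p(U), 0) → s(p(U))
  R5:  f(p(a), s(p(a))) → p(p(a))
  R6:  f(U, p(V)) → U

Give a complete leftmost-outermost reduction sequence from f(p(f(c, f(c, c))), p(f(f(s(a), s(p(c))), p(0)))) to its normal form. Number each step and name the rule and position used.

1. f(p(f(c, f(c, c))), p(f(f(s(a), s(p(c))), p(0))))  →  p(f(c, f(c, c)))   [R6 at ε]
2. p(f(c, f(c, c)))  →  p(f(c, c))   [R2 at 1.2]
3. p(f(c, c))  →  p(c)   [R2 at 1]

p(c)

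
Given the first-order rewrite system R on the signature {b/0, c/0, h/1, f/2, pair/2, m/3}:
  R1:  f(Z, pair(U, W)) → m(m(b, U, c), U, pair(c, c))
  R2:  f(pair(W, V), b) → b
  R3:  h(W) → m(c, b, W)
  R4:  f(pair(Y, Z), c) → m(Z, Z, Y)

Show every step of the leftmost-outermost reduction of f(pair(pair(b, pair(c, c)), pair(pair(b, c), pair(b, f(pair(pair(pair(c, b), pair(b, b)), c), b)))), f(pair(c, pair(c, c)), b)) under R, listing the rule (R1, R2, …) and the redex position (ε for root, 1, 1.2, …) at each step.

1. f(pair(pair(b, pair(c, c)), pair(pair(b, c), pair(b, f(pair(pair(pair(c, b), pair(b, b)), c), b)))), f(pair(c, pair(c, c)), b))  →  f(pair(pair(b, pair(c, c)), pair(pair(b, c), pair(b, b))), f(pair(c, pair(c, c)), b))   [R2 at 1.2.2.2]
2. f(pair(pair(b, pair(c, c)), pair(pair(b, c), pair(b, b))), f(pair(c, pair(c, c)), b))  →  f(pair(pair(b, pair(c, c)), pair(pair(b, c), pair(b, b))), b)   [R2 at 2]
3. f(pair(pair(b, pair(c, c)), pair(pair(b, c), pair(b, b))), b)  →  b   [R2 at ε]

b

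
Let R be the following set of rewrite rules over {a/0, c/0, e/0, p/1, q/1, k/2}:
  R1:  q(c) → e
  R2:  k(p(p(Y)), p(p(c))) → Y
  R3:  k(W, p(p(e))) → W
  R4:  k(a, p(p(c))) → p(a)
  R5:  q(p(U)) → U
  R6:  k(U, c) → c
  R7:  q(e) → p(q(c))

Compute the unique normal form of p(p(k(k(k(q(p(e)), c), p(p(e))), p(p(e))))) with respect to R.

p(p(c))

1. p(p(k(k(k(q(p(e)), c), p(p(e))), p(p(e)))))  →  p(p(k(k(q(p(e)), c), p(p(e)))))   [R3 at 1.1]
2. p(p(k(k(q(p(e)), c), p(p(e)))))  →  p(p(k(q(p(e)), c)))   [R3 at 1.1]
3. p(p(k(q(p(e)), c)))  →  p(p(c))   [R6 at 1.1]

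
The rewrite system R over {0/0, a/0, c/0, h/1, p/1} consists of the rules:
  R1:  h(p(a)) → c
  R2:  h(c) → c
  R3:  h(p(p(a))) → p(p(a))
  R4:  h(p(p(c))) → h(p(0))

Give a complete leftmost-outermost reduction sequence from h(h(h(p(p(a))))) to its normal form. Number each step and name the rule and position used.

p(p(a))

1. h(h(h(p(p(a)))))  →  h(h(p(p(a))))   [R3 at 1.1]
2. h(h(p(p(a))))  →  h(p(p(a)))   [R3 at 1]
3. h(p(p(a)))  →  p(p(a))   [R3 at ε]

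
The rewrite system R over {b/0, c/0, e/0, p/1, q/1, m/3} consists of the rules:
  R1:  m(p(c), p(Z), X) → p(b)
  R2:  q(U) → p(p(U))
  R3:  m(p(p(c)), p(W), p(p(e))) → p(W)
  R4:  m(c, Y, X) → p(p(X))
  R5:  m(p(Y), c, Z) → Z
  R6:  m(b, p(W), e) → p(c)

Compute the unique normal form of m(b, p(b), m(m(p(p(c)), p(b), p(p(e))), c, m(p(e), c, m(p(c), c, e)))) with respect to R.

p(c)

1. m(b, p(b), m(m(p(p(c)), p(b), p(p(e))), c, m(p(e), c, m(p(c), c, e))))  →  m(b, p(b), m(p(b), c, m(p(e), c, m(p(c), c, e))))   [R3 at 3.1]
2. m(b, p(b), m(p(b), c, m(p(e), c, m(p(c), c, e))))  →  m(b, p(b), m(p(e), c, m(p(c), c, e)))   [R5 at 3]
3. m(b, p(b), m(p(e), c, m(p(c), c, e)))  →  m(b, p(b), m(p(c), c, e))   [R5 at 3]
4. m(b, p(b), m(p(c), c, e))  →  m(b, p(b), e)   [R5 at 3]
5. m(b, p(b), e)  →  p(c)   [R6 at ε]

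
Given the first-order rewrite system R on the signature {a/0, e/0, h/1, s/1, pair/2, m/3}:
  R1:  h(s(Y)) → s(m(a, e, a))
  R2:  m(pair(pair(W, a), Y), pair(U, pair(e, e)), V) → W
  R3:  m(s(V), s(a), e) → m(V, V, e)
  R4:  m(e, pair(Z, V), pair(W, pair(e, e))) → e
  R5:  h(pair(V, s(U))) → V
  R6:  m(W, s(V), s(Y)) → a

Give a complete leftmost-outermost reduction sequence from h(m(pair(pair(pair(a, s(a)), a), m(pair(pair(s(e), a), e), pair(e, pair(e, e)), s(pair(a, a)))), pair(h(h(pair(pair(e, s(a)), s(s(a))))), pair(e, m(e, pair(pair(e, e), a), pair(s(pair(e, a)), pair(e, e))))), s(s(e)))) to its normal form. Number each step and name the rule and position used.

a

1. h(m(pair(pair(pair(a, s(a)), a), m(pair(pair(s(e), a), e), pair(e, pair(e, e)), s(pair(a, a)))), pair(h(h(pair(pair(e, s(a)), s(s(a))))), pair(e, m(e, pair(pair(e, e), a), pair(s(pair(e, a)), pair(e, e))))), s(s(e))))  →  h(m(pair(pair(pair(a, s(a)), a), s(e)), pair(h(h(pair(pair(e, s(a)), s(s(a))))), pair(e, m(e, pair(pair(e, e), a), pair(s(pair(e, a)), pair(e, e))))), s(s(e))))   [R2 at 1.1.2]
2. h(m(pair(pair(pair(a, s(a)), a), s(e)), pair(h(h(pair(pair(e, s(a)), s(s(a))))), pair(e, m(e, pair(pair(e, e), a), pair(s(pair(e, a)), pair(e, e))))), s(s(e))))  →  h(m(pair(pair(pair(a, s(a)), a), s(e)), pair(h(pair(e, s(a))), pair(e, m(e, pair(pair(e, e), a), pair(s(pair(e, a)), pair(e, e))))), s(s(e))))   [R5 at 1.2.1.1]
3. h(m(pair(pair(pair(a, s(a)), a), s(e)), pair(h(pair(e, s(a))), pair(e, m(e, pair(pair(e, e), a), pair(s(pair(e, a)), pair(e, e))))), s(s(e))))  →  h(m(pair(pair(pair(a, s(a)), a), s(e)), pair(e, pair(e, m(e, pair(pair(e, e), a), pair(s(pair(e, a)), pair(e, e))))), s(s(e))))   [R5 at 1.2.1]
4. h(m(pair(pair(pair(a, s(a)), a), s(e)), pair(e, pair(e, m(e, pair(pair(e, e), a), pair(s(pair(e, a)), pair(e, e))))), s(s(e))))  →  h(m(pair(pair(pair(a, s(a)), a), s(e)), pair(e, pair(e, e)), s(s(e))))   [R4 at 1.2.2.2]
5. h(m(pair(pair(pair(a, s(a)), a), s(e)), pair(e, pair(e, e)), s(s(e))))  →  h(pair(a, s(a)))   [R2 at 1]
6. h(pair(a, s(a)))  →  a   [R5 at ε]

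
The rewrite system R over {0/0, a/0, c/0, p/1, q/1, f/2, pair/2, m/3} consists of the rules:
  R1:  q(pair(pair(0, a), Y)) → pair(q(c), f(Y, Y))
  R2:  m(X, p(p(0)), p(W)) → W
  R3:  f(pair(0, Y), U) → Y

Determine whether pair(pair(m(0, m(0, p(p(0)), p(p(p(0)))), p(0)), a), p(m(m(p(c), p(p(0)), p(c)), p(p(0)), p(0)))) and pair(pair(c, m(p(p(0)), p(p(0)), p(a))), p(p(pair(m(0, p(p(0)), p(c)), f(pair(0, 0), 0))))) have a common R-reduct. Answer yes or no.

Reduce t₁ = pair(pair(m(0, m(0, p(p(0)), p(p(p(0)))), p(0)), a), p(m(m(p(c), p(p(0)), p(c)), p(p(0)), p(0)))):
1. pair(pair(m(0, m(0, p(p(0)), p(p(p(0)))), p(0)), a), p(m(m(p(c), p(p(0)), p(c)), p(p(0)), p(0))))  →  pair(pair(m(0, p(p(0)), p(0)), a), p(m(m(p(c), p(p(0)), p(c)), p(p(0)), p(0))))   [R2 at 1.1.2]
2. pair(pair(m(0, p(p(0)), p(0)), a), p(m(m(p(c), p(p(0)), p(c)), p(p(0)), p(0))))  →  pair(pair(0, a), p(m(m(p(c), p(p(0)), p(c)), p(p(0)), p(0))))   [R2 at 1.1]
3. pair(pair(0, a), p(m(m(p(c), p(p(0)), p(c)), p(p(0)), p(0))))  →  pair(pair(0, a), p(0))   [R2 at 2.1]

Reduce t₂ = pair(pair(c, m(p(p(0)), p(p(0)), p(a))), p(p(pair(m(0, p(p(0)), p(c)), f(pair(0, 0), 0))))):
1. pair(pair(c, m(p(p(0)), p(p(0)), p(a))), p(p(pair(m(0, p(p(0)), p(c)), f(pair(0, 0), 0)))))  →  pair(pair(c, a), p(p(pair(m(0, p(p(0)), p(c)), f(pair(0, 0), 0)))))   [R2 at 1.2]
2. pair(pair(c, a), p(p(pair(m(0, p(p(0)), p(c)), f(pair(0, 0), 0)))))  →  pair(pair(c, a), p(p(pair(c, f(pair(0, 0), 0)))))   [R2 at 2.1.1.1]
3. pair(pair(c, a), p(p(pair(c, f(pair(0, 0), 0)))))  →  pair(pair(c, a), p(p(pair(c, 0))))   [R3 at 2.1.1.2]

no — NF(t₁) = pair(pair(0, a), p(0)), NF(t₂) = pair(pair(c, a), p(p(pair(c, 0))))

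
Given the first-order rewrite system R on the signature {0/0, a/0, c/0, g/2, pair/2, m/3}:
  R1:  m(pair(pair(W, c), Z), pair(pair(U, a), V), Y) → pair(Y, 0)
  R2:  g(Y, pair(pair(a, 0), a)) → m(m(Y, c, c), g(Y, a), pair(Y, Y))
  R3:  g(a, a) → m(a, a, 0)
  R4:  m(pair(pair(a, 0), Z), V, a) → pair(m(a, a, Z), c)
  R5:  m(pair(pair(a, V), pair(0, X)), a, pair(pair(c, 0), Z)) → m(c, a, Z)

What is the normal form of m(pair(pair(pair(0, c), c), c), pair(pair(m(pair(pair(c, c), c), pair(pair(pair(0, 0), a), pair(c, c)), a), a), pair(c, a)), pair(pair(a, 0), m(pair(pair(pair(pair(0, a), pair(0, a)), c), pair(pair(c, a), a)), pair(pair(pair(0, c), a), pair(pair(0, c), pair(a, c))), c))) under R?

pair(pair(pair(a, 0), pair(c, 0)), 0)

1. m(pair(pair(pair(0, c), c), c), pair(pair(m(pair(pair(c, c), c), pair(pair(pair(0, 0), a), pair(c, c)), a), a), pair(c, a)), pair(pair(a, 0), m(pair(pair(pair(pair(0, a), pair(0, a)), c), pair(pair(c, a), a)), pair(pair(pair(0, c), a), pair(pair(0, c), pair(a, c))), c)))  →  pair(pair(pair(a, 0), m(pair(pair(pair(pair(0, a), pair(0, a)), c), pair(pair(c, a), a)), pair(pair(pair(0, c), a), pair(pair(0, c), pair(a, c))), c)), 0)   [R1 at ε]
2. pair(pair(pair(a, 0), m(pair(pair(pair(pair(0, a), pair(0, a)), c), pair(pair(c, a), a)), pair(pair(pair(0, c), a), pair(pair(0, c), pair(a, c))), c)), 0)  →  pair(pair(pair(a, 0), pair(c, 0)), 0)   [R1 at 1.2]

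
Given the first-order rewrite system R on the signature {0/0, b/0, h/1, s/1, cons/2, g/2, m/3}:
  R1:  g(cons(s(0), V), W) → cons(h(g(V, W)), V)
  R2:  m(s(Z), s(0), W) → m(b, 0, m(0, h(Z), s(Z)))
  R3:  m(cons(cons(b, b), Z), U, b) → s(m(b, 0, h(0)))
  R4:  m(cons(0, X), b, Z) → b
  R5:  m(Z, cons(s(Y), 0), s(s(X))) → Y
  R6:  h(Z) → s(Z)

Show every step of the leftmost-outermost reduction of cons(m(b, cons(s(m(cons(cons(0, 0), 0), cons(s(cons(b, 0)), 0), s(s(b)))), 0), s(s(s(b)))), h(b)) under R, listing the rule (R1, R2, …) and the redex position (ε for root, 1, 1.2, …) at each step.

1. cons(m(b, cons(s(m(cons(cons(0, 0), 0), cons(s(cons(b, 0)), 0), s(s(b)))), 0), s(s(s(b)))), h(b))  →  cons(m(cons(cons(0, 0), 0), cons(s(cons(b, 0)), 0), s(s(b))), h(b))   [R5 at 1]
2. cons(m(cons(cons(0, 0), 0), cons(s(cons(b, 0)), 0), s(s(b))), h(b))  →  cons(cons(b, 0), h(b))   [R5 at 1]
3. cons(cons(b, 0), h(b))  →  cons(cons(b, 0), s(b))   [R6 at 2]

cons(cons(b, 0), s(b))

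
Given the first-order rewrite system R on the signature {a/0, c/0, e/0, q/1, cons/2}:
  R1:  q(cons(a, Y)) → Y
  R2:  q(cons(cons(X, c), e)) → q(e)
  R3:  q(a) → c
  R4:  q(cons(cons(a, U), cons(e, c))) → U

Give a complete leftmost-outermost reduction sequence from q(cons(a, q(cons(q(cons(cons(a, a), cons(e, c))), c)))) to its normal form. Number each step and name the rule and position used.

c

1. q(cons(a, q(cons(q(cons(cons(a, a), cons(e, c))), c))))  →  q(cons(q(cons(cons(a, a), cons(e, c))), c))   [R1 at ε]
2. q(cons(q(cons(cons(a, a), cons(e, c))), c))  →  q(cons(a, c))   [R4 at 1.1]
3. q(cons(a, c))  →  c   [R1 at ε]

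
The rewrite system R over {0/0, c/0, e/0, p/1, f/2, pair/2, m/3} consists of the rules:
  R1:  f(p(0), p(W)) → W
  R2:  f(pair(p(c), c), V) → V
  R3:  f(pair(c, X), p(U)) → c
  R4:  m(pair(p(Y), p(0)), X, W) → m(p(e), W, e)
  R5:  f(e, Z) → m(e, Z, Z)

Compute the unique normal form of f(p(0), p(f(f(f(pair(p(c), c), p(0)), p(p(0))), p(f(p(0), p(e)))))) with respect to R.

1. f(p(0), p(f(f(f(pair(p(c), c), p(0)), p(p(0))), p(f(p(0), p(e))))))  →  f(f(f(pair(p(c), c), p(0)), p(p(0))), p(f(p(0), p(e))))   [R1 at ε]
2. f(f(f(pair(p(c), c), p(0)), p(p(0))), p(f(p(0), p(e))))  →  f(f(p(0), p(p(0))), p(f(p(0), p(e))))   [R2 at 1.1]
3. f(f(p(0), p(p(0))), p(f(p(0), p(e))))  →  f(p(0), p(f(p(0), p(e))))   [R1 at 1]
4. f(p(0), p(f(p(0), p(e))))  →  f(p(0), p(e))   [R1 at ε]
5. f(p(0), p(e))  →  e   [R1 at ε]

e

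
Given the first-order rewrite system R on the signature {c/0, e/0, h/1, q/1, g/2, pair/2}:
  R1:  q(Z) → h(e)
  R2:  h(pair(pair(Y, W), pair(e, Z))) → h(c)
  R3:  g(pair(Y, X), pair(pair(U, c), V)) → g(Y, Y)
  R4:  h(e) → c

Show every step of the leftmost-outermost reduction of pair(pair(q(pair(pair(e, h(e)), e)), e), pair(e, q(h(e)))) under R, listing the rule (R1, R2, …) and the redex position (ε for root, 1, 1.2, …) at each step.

1. pair(pair(q(pair(pair(e, h(e)), e)), e), pair(e, q(h(e))))  →  pair(pair(h(e), e), pair(e, q(h(e))))   [R1 at 1.1]
2. pair(pair(h(e), e), pair(e, q(h(e))))  →  pair(pair(c, e), pair(e, q(h(e))))   [R4 at 1.1]
3. pair(pair(c, e), pair(e, q(h(e))))  →  pair(pair(c, e), pair(e, h(e)))   [R1 at 2.2]
4. pair(pair(c, e), pair(e, h(e)))  →  pair(pair(c, e), pair(e, c))   [R4 at 2.2]

pair(pair(c, e), pair(e, c))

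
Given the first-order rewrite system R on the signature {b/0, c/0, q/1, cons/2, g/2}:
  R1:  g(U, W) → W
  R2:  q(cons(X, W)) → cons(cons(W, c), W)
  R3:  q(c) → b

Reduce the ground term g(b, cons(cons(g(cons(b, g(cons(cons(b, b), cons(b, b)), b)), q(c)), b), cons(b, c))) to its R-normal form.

1. g(b, cons(cons(g(cons(b, g(cons(cons(b, b), cons(b, b)), b)), q(c)), b), cons(b, c)))  →  cons(cons(g(cons(b, g(cons(cons(b, b), cons(b, b)), b)), q(c)), b), cons(b, c))   [R1 at ε]
2. cons(cons(g(cons(b, g(cons(cons(b, b), cons(b, b)), b)), q(c)), b), cons(b, c))  →  cons(cons(q(c), b), cons(b, c))   [R1 at 1.1]
3. cons(cons(q(c), b), cons(b, c))  →  cons(cons(b, b), cons(b, c))   [R3 at 1.1]

cons(cons(b, b), cons(b, c))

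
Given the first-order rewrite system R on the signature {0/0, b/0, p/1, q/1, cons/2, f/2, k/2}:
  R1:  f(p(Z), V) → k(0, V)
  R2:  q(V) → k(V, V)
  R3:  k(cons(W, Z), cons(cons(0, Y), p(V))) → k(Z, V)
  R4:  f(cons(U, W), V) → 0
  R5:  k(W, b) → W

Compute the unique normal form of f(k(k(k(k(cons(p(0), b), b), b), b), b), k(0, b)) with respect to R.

0

1. f(k(k(k(k(cons(p(0), b), b), b), b), b), k(0, b))  →  f(k(k(k(cons(p(0), b), b), b), b), k(0, b))   [R5 at 1]
2. f(k(k(k(cons(p(0), b), b), b), b), k(0, b))  →  f(k(k(cons(p(0), b), b), b), k(0, b))   [R5 at 1]
3. f(k(k(cons(p(0), b), b), b), k(0, b))  →  f(k(cons(p(0), b), b), k(0, b))   [R5 at 1]
4. f(k(cons(p(0), b), b), k(0, b))  →  f(cons(p(0), b), k(0, b))   [R5 at 1]
5. f(cons(p(0), b), k(0, b))  →  0   [R4 at ε]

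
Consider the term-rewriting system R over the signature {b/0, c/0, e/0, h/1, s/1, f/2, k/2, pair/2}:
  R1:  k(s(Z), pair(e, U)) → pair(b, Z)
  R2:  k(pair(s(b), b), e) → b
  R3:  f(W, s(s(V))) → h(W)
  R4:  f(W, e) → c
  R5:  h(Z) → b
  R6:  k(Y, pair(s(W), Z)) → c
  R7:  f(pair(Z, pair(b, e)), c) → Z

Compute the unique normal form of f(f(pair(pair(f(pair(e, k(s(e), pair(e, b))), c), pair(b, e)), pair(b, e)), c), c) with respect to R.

e

1. f(f(pair(pair(f(pair(e, k(s(e), pair(e, b))), c), pair(b, e)), pair(b, e)), c), c)  →  f(pair(f(pair(e, k(s(e), pair(e, b))), c), pair(b, e)), c)   [R7 at 1]
2. f(pair(f(pair(e, k(s(e), pair(e, b))), c), pair(b, e)), c)  →  f(pair(e, k(s(e), pair(e, b))), c)   [R7 at ε]
3. f(pair(e, k(s(e), pair(e, b))), c)  →  f(pair(e, pair(b, e)), c)   [R1 at 1.2]
4. f(pair(e, pair(b, e)), c)  →  e   [R7 at ε]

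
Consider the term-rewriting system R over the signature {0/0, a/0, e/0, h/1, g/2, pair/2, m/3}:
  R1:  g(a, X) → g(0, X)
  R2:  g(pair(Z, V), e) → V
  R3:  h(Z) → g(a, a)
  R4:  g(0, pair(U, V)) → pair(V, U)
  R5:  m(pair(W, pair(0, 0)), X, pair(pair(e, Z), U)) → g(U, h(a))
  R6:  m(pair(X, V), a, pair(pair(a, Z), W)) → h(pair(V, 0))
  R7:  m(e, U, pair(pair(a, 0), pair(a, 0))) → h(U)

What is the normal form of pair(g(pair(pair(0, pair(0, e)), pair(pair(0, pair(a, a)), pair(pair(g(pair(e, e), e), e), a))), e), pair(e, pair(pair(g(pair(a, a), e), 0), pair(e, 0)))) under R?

1. pair(g(pair(pair(0, pair(0, e)), pair(pair(0, pair(a, a)), pair(pair(g(pair(e, e), e), e), a))), e), pair(e, pair(pair(g(pair(a, a), e), 0), pair(e, 0))))  →  pair(pair(pair(0, pair(a, a)), pair(pair(g(pair(e, e), e), e), a)), pair(e, pair(pair(g(pair(a, a), e), 0), pair(e, 0))))   [R2 at 1]
2. pair(pair(pair(0, pair(a, a)), pair(pair(g(pair(e, e), e), e), a)), pair(e, pair(pair(g(pair(a, a), e), 0), pair(e, 0))))  →  pair(pair(pair(0, pair(a, a)), pair(pair(e, e), a)), pair(e, pair(pair(g(pair(a, a), e), 0), pair(e, 0))))   [R2 at 1.2.1.1]
3. pair(pair(pair(0, pair(a, a)), pair(pair(e, e), a)), pair(e, pair(pair(g(pair(a, a), e), 0), pair(e, 0))))  →  pair(pair(pair(0, pair(a, a)), pair(pair(e, e), a)), pair(e, pair(pair(a, 0), pair(e, 0))))   [R2 at 2.2.1.1]

pair(pair(pair(0, pair(a, a)), pair(pair(e, e), a)), pair(e, pair(pair(a, 0), pair(e, 0))))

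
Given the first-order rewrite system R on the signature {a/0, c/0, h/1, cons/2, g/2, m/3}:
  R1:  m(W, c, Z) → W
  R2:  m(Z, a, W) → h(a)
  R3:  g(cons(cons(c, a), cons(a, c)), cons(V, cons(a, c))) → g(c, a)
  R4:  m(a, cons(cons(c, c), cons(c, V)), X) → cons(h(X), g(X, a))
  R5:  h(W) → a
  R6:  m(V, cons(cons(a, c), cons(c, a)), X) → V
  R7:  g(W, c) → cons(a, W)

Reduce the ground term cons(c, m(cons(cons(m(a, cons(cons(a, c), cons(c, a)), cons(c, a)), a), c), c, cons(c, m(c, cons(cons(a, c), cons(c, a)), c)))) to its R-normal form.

1. cons(c, m(cons(cons(m(a, cons(cons(a, c), cons(c, a)), cons(c, a)), a), c), c, cons(c, m(c, cons(cons(a, c), cons(c, a)), c))))  →  cons(c, cons(cons(m(a, cons(cons(a, c), cons(c, a)), cons(c, a)), a), c))   [R1 at 2]
2. cons(c, cons(cons(m(a, cons(cons(a, c), cons(c, a)), cons(c, a)), a), c))  →  cons(c, cons(cons(a, a), c))   [R6 at 2.1.1]

cons(c, cons(cons(a, a), c))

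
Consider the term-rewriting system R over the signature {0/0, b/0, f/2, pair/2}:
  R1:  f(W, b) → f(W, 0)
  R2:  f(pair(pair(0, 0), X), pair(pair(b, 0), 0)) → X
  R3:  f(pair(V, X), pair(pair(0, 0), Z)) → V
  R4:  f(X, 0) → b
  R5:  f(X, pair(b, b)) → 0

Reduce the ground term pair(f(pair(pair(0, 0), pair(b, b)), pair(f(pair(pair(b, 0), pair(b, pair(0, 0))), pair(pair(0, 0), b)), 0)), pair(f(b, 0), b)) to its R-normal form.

1. pair(f(pair(pair(0, 0), pair(b, b)), pair(f(pair(pair(b, 0), pair(b, pair(0, 0))), pair(pair(0, 0), b)), 0)), pair(f(b, 0), b))  →  pair(f(pair(pair(0, 0), pair(b, b)), pair(pair(b, 0), 0)), pair(f(b, 0), b))   [R3 at 1.2.1]
2. pair(f(pair(pair(0, 0), pair(b, b)), pair(pair(b, 0), 0)), pair(f(b, 0), b))  →  pair(pair(b, b), pair(f(b, 0), b))   [R2 at 1]
3. pair(pair(b, b), pair(f(b, 0), b))  →  pair(pair(b, b), pair(b, b))   [R4 at 2.1]

pair(pair(b, b), pair(b, b))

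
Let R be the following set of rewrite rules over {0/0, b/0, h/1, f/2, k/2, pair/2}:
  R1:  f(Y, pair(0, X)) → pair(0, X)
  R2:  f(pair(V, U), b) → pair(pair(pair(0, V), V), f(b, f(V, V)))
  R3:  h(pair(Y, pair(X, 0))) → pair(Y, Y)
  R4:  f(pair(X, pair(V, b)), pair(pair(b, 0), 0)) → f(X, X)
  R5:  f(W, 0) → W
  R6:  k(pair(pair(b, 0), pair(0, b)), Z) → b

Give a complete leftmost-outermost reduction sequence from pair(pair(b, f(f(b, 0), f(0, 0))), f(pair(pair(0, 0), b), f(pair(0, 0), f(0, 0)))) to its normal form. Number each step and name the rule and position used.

pair(pair(b, b), pair(0, 0))

1. pair(pair(b, f(f(b, 0), f(0, 0))), f(pair(pair(0, 0), b), f(pair(0, 0), f(0, 0))))  →  pair(pair(b, f(b, f(0, 0))), f(pair(pair(0, 0), b), f(pair(0, 0), f(0, 0))))   [R5 at 1.2.1]
2. pair(pair(b, f(b, f(0, 0))), f(pair(pair(0, 0), b), f(pair(0, 0), f(0, 0))))  →  pair(pair(b, f(b, 0)), f(pair(pair(0, 0), b), f(pair(0, 0), f(0, 0))))   [R5 at 1.2.2]
3. pair(pair(b, f(b, 0)), f(pair(pair(0, 0), b), f(pair(0, 0), f(0, 0))))  →  pair(pair(b, b), f(pair(pair(0, 0), b), f(pair(0, 0), f(0, 0))))   [R5 at 1.2]
4. pair(pair(b, b), f(pair(pair(0, 0), b), f(pair(0, 0), f(0, 0))))  →  pair(pair(b, b), f(pair(pair(0, 0), b), f(pair(0, 0), 0)))   [R5 at 2.2.2]
5. pair(pair(b, b), f(pair(pair(0, 0), b), f(pair(0, 0), 0)))  →  pair(pair(b, b), f(pair(pair(0, 0), b), pair(0, 0)))   [R5 at 2.2]
6. pair(pair(b, b), f(pair(pair(0, 0), b), pair(0, 0)))  →  pair(pair(b, b), pair(0, 0))   [R1 at 2]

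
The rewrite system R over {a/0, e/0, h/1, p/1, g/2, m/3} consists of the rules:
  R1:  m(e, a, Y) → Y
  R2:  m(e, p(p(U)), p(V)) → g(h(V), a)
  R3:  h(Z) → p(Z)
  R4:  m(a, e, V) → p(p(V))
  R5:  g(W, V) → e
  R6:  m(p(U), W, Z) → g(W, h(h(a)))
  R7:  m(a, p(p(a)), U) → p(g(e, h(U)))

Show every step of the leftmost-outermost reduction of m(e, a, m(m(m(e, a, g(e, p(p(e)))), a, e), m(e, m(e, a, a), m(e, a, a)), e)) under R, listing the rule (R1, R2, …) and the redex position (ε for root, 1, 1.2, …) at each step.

1. m(e, a, m(m(m(e, a, g(e, p(p(e)))), a, e), m(e, m(e, a, a), m(e, a, a)), e))  →  m(m(m(e, a, g(e, p(p(e)))), a, e), m(e, m(e, a, a), m(e, a, a)), e)   [R1 at ε]
2. m(m(m(e, a, g(e, p(p(e)))), a, e), m(e, m(e, a, a), m(e, a, a)), e)  →  m(m(g(e, p(p(e))), a, e), m(e, m(e, a, a), m(e, a, a)), e)   [R1 at 1.1]
3. m(m(g(e, p(p(e))), a, e), m(e, m(e, a, a), m(e, a, a)), e)  →  m(m(e, a, e), m(e, m(e, a, a), m(e, a, a)), e)   [R5 at 1.1]
4. m(m(e, a, e), m(e, m(e, a, a), m(e, a, a)), e)  →  m(e, m(e, m(e, a, a), m(e, a, a)), e)   [R1 at 1]
5. m(e, m(e, m(e, a, a), m(e, a, a)), e)  →  m(e, m(e, a, m(e, a, a)), e)   [R1 at 2.2]
6. m(e, m(e, a, m(e, a, a)), e)  →  m(e, m(e, a, a), e)   [R1 at 2]
7. m(e, m(e, a, a), e)  →  m(e, a, e)   [R1 at 2]
8. m(e, a, e)  →  e   [R1 at ε]

e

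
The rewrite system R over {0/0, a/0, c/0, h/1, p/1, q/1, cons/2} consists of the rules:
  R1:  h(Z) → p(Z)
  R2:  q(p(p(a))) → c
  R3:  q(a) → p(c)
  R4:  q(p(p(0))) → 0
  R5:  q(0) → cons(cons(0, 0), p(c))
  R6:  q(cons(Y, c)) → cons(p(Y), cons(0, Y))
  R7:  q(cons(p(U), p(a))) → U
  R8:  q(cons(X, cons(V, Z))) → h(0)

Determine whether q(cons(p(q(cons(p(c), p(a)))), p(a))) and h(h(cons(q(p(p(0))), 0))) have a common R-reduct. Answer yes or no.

no — NF(t₁) = c, NF(t₂) = p(p(cons(0, 0)))

Reduce t₁ = q(cons(p(q(cons(p(c), p(a)))), p(a))):
1. q(cons(p(q(cons(p(c), p(a)))), p(a)))  →  q(cons(p(c), p(a)))   [R7 at ε]
2. q(cons(p(c), p(a)))  →  c   [R7 at ε]

Reduce t₂ = h(h(cons(q(p(p(0))), 0))):
1. h(h(cons(q(p(p(0))), 0)))  →  p(h(cons(q(p(p(0))), 0)))   [R1 at ε]
2. p(h(cons(q(p(p(0))), 0)))  →  p(p(cons(q(p(p(0))), 0)))   [R1 at 1]
3. p(p(cons(q(p(p(0))), 0)))  →  p(p(cons(0, 0)))   [R4 at 1.1.1]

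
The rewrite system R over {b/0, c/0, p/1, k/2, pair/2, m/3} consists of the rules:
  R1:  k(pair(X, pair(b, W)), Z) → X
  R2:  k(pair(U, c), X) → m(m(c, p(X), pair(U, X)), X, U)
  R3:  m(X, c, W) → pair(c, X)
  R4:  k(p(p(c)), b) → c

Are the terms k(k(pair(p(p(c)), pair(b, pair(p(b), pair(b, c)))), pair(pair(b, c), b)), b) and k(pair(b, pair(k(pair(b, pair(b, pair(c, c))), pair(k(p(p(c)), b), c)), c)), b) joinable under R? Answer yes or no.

no — NF(t₁) = c, NF(t₂) = b

Reduce t₁ = k(k(pair(p(p(c)), pair(b, pair(p(b), pair(b, c)))), pair(pair(b, c), b)), b):
1. k(k(pair(p(p(c)), pair(b, pair(p(b), pair(b, c)))), pair(pair(b, c), b)), b)  →  k(p(p(c)), b)   [R1 at 1]
2. k(p(p(c)), b)  →  c   [R4 at ε]

Reduce t₂ = k(pair(b, pair(k(pair(b, pair(b, pair(c, c))), pair(k(p(p(c)), b), c)), c)), b):
1. k(pair(b, pair(k(pair(b, pair(b, pair(c, c))), pair(k(p(p(c)), b), c)), c)), b)  →  k(pair(b, pair(b, c)), b)   [R1 at 1.2.1]
2. k(pair(b, pair(b, c)), b)  →  b   [R1 at ε]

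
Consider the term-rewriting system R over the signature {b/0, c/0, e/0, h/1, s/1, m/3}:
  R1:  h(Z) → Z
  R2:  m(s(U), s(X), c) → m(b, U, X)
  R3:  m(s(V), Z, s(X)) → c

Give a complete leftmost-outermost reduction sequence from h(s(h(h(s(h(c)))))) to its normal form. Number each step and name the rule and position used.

1. h(s(h(h(s(h(c))))))  →  s(h(h(s(h(c)))))   [R1 at ε]
2. s(h(h(s(h(c)))))  →  s(h(s(h(c))))   [R1 at 1]
3. s(h(s(h(c))))  →  s(s(h(c)))   [R1 at 1]
4. s(s(h(c)))  →  s(s(c))   [R1 at 1.1]

s(s(c))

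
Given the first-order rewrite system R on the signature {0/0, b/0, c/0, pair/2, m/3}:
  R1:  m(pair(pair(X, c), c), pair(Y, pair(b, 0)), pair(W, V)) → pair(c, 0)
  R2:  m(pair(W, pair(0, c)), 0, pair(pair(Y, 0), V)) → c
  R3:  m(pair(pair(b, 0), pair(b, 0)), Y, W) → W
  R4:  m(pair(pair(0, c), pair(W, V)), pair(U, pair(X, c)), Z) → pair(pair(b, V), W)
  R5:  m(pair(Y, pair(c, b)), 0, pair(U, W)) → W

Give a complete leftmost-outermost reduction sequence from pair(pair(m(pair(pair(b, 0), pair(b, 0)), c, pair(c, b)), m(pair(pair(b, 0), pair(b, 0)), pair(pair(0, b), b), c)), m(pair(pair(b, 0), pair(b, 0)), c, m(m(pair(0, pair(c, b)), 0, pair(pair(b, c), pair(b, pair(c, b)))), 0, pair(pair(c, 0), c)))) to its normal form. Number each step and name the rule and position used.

1. pair(pair(m(pair(pair(b, 0), pair(b, 0)), c, pair(c, b)), m(pair(pair(b, 0), pair(b, 0)), pair(pair(0, b), b), c)), m(pair(pair(b, 0), pair(b, 0)), c, m(m(pair(0, pair(c, b)), 0, pair(pair(b, c), pair(b, pair(c, b)))), 0, pair(pair(c, 0), c))))  →  pair(pair(pair(c, b), m(pair(pair(b, 0), pair(b, 0)), pair(pair(0, b), b), c)), m(pair(pair(b, 0), pair(b, 0)), c, m(m(pair(0, pair(c, b)), 0, pair(pair(b, c), pair(b, pair(c, b)))), 0, pair(pair(c, 0), c))))   [R3 at 1.1]
2. pair(pair(pair(c, b), m(pair(pair(b, 0), pair(b, 0)), pair(pair(0, b), b), c)), m(pair(pair(b, 0), pair(b, 0)), c, m(m(pair(0, pair(c, b)), 0, pair(pair(b, c), pair(b, pair(c, b)))), 0, pair(pair(c, 0), c))))  →  pair(pair(pair(c, b), c), m(pair(pair(b, 0), pair(b, 0)), c, m(m(pair(0, pair(c, b)), 0, pair(pair(b, c), pair(b, pair(c, b)))), 0, pair(pair(c, 0), c))))   [R3 at 1.2]
3. pair(pair(pair(c, b), c), m(pair(pair(b, 0), pair(b, 0)), c, m(m(pair(0, pair(c, b)), 0, pair(pair(b, c), pair(b, pair(c, b)))), 0, pair(pair(c, 0), c))))  →  pair(pair(pair(c, b), c), m(m(pair(0, pair(c, b)), 0, pair(pair(b, c), pair(b, pair(c, b)))), 0, pair(pair(c, 0), c)))   [R3 at 2]
4. pair(pair(pair(c, b), c), m(m(pair(0, pair(c, b)), 0, pair(pair(b, c), pair(b, pair(c, b)))), 0, pair(pair(c, 0), c)))  →  pair(pair(pair(c, b), c), m(pair(b, pair(c, b)), 0, pair(pair(c, 0), c)))   [R5 at 2.1]
5. pair(pair(pair(c, b), c), m(pair(b, pair(c, b)), 0, pair(pair(c, 0), c)))  →  pair(pair(pair(c, b), c), c)   [R5 at 2]

pair(pair(pair(c, b), c), c)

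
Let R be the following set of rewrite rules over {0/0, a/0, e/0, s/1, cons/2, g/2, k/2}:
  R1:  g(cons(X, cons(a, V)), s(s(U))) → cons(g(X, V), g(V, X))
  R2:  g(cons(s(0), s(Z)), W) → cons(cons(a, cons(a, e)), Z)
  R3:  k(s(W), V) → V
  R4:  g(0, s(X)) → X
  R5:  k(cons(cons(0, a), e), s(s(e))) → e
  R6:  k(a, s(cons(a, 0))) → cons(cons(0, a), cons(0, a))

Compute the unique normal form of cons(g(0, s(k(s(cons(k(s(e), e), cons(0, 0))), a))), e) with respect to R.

cons(a, e)

1. cons(g(0, s(k(s(cons(k(s(e), e), cons(0, 0))), a))), e)  →  cons(k(s(cons(k(s(e), e), cons(0, 0))), a), e)   [R4 at 1]
2. cons(k(s(cons(k(s(e), e), cons(0, 0))), a), e)  →  cons(a, e)   [R3 at 1]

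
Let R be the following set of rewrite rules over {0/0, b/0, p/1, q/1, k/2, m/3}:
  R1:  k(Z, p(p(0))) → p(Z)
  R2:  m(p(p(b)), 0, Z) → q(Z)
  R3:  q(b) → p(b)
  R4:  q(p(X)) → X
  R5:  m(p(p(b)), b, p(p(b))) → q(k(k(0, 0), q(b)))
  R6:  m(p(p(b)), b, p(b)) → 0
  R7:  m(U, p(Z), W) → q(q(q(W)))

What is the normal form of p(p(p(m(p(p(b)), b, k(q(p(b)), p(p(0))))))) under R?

p(p(p(0)))

1. p(p(p(m(p(p(b)), b, k(q(p(b)), p(p(0)))))))  →  p(p(p(m(p(p(b)), b, p(q(p(b)))))))   [R1 at 1.1.1.3]
2. p(p(p(m(p(p(b)), b, p(q(p(b)))))))  →  p(p(p(m(p(p(b)), b, p(b)))))   [R4 at 1.1.1.3.1]
3. p(p(p(m(p(p(b)), b, p(b)))))  →  p(p(p(0)))   [R6 at 1.1.1]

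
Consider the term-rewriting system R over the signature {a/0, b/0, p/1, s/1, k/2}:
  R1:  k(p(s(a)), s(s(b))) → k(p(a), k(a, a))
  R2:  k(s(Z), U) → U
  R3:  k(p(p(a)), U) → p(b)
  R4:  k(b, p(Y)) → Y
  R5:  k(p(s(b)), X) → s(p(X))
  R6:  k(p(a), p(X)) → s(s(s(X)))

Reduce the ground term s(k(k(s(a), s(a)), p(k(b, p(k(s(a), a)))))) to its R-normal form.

s(p(a))

1. s(k(k(s(a), s(a)), p(k(b, p(k(s(a), a))))))  →  s(k(s(a), p(k(b, p(k(s(a), a))))))   [R2 at 1.1]
2. s(k(s(a), p(k(b, p(k(s(a), a))))))  →  s(p(k(b, p(k(s(a), a)))))   [R2 at 1]
3. s(p(k(b, p(k(s(a), a)))))  →  s(p(k(s(a), a)))   [R4 at 1.1]
4. s(p(k(s(a), a)))  →  s(p(a))   [R2 at 1.1]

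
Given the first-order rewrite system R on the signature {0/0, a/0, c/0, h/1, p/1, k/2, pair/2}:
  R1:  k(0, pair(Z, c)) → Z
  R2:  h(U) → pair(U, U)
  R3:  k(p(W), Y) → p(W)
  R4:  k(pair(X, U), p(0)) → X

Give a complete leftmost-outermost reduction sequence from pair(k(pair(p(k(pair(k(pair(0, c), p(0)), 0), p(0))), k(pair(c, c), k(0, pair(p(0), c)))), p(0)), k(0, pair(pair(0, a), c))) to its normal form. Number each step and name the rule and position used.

pair(p(0), pair(0, a))

1. pair(k(pair(p(k(pair(k(pair(0, c), p(0)), 0), p(0))), k(pair(c, c), k(0, pair(p(0), c)))), p(0)), k(0, pair(pair(0, a), c)))  →  pair(p(k(pair(k(pair(0, c), p(0)), 0), p(0))), k(0, pair(pair(0, a), c)))   [R4 at 1]
2. pair(p(k(pair(k(pair(0, c), p(0)), 0), p(0))), k(0, pair(pair(0, a), c)))  →  pair(p(k(pair(0, c), p(0))), k(0, pair(pair(0, a), c)))   [R4 at 1.1]
3. pair(p(k(pair(0, c), p(0))), k(0, pair(pair(0, a), c)))  →  pair(p(0), k(0, pair(pair(0, a), c)))   [R4 at 1.1]
4. pair(p(0), k(0, pair(pair(0, a), c)))  →  pair(p(0), pair(0, a))   [R1 at 2]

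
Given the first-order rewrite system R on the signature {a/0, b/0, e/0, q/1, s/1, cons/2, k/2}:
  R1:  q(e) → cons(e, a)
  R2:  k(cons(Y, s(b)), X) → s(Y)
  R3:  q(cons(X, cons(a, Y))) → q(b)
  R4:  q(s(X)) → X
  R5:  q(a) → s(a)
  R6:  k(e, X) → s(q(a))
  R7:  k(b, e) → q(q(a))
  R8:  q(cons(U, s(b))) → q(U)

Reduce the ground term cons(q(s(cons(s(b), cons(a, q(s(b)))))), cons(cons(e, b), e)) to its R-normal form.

cons(cons(s(b), cons(a, b)), cons(cons(e, b), e))

1. cons(q(s(cons(s(b), cons(a, q(s(b)))))), cons(cons(e, b), e))  →  cons(cons(s(b), cons(a, q(s(b)))), cons(cons(e, b), e))   [R4 at 1]
2. cons(cons(s(b), cons(a, q(s(b)))), cons(cons(e, b), e))  →  cons(cons(s(b), cons(a, b)), cons(cons(e, b), e))   [R4 at 1.2.2]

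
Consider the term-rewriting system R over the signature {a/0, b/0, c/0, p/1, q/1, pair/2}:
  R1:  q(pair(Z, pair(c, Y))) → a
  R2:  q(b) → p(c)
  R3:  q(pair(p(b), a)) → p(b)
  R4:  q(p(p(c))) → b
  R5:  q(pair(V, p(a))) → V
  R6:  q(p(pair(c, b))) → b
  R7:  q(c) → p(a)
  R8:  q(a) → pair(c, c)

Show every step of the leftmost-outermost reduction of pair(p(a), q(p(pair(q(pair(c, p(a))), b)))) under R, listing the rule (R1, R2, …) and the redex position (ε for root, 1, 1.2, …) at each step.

1. pair(p(a), q(p(pair(q(pair(c, p(a))), b))))  →  pair(p(a), q(p(pair(c, b))))   [R5 at 2.1.1.1]
2. pair(p(a), q(p(pair(c, b))))  →  pair(p(a), b)   [R6 at 2]

pair(p(a), b)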